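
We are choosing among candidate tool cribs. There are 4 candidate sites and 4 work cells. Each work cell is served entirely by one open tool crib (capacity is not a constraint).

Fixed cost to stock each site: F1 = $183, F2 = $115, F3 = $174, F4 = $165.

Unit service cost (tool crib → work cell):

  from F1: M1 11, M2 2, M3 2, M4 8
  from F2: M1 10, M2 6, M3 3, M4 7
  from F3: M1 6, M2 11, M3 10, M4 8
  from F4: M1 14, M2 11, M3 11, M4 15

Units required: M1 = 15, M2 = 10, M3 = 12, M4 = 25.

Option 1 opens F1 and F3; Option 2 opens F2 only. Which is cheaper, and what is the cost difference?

Option 1: {F1, F3}: M1→F3 6·15=90, M2→F1 2·10=20, M3→F1 2·12=24, M4→F1 8·25=200. Service 334; fixed 357; total 691.
Option 2: {F2}: M1→F2 10·15=150, M2→F2 6·10=60, M3→F2 3·12=36, M4→F2 7·25=175. Service 421; fixed 115; total 536.
Difference: |691 − 536| = 155.

Option 2 is cheaper by 155.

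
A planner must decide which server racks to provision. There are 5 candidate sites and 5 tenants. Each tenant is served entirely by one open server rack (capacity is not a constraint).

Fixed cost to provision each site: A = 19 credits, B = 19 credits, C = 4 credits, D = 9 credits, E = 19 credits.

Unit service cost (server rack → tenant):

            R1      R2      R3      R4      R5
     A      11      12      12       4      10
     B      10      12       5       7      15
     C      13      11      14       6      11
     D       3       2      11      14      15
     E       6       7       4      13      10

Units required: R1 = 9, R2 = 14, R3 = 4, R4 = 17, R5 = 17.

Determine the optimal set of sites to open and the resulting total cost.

For any fixed open set, each tenant goes to its cheapest open site; total = fixed + service.
{A, D, E}: R1→D 3·9=27, R2→D 2·14=28, R3→E 4·4=16, R4→A 4·17=68, R5→A 10·17=170. Service 309; fixed 47; total 356.
{A, B, D}: service 313 + fixed 47 = 360
{A, C, D, E}: service 309 + fixed 51 = 360
{A, B, C, D, E}: R1→D 3·9=27, R2→D 2·14=28, R3→E 4·4=16, R4→A 4·17=68, R5→A 10·17=170. Service 309; fixed 70; total 379.
No other subset beats 356.

Open A, D and E; minimum total cost 356.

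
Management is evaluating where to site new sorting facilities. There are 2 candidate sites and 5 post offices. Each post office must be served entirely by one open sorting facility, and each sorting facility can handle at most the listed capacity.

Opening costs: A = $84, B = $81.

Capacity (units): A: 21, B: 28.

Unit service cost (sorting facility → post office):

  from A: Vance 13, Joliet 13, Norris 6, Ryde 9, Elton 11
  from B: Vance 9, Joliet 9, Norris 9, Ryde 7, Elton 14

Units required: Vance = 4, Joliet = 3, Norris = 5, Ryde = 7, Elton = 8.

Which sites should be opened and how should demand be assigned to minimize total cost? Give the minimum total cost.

Open {B}: Vance→B 9·4=36, Joliet→B 9·3=27, Norris→B 9·5=45, Ryde→B 7·7=49, Elton→B 14·8=112.
Loads: B carries 27/28. Service 269; fixed 81; total 350.
Next best feasible plan costs 395.

Minimum total cost: 350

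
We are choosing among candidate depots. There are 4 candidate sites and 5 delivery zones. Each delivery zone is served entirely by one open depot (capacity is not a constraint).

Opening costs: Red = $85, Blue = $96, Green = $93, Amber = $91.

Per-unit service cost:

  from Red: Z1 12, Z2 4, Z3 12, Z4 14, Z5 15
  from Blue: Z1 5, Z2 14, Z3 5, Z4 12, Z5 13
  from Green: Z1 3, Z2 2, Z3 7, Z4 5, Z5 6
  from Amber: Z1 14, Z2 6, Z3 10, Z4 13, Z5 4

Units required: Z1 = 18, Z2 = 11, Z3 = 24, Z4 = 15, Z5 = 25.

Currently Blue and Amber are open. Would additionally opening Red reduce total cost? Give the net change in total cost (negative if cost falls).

Current service cost with {Blue, Amber}: 556.
Adding Red: each delivery zone re-picks its cheapest; new service cost 534, saving 22.
Extra fixed cost: 85. Net change = 85 − 22 = 63.
(Totals: 743 → 806.)

No — net change +63 (cost rises by 63).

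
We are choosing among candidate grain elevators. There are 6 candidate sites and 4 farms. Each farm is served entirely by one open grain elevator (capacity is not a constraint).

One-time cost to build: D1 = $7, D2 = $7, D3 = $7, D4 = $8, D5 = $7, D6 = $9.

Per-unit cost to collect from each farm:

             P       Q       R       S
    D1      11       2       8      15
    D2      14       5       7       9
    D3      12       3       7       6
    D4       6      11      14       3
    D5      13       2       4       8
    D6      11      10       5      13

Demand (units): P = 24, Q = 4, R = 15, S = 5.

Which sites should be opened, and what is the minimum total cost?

Open D4 and D5; minimum total cost 242.

For any fixed open set, each farm goes to its cheapest open site; total = fixed + service.
{D4, D5}: P→D4 6·24=144, Q→D5 2·4=8, R→D5 4·15=60, S→D4 3·5=15. Service 227; fixed 15; total 242.
{D1, D4, D5}: service 227 + fixed 22 = 249
{D2, D4, D5}: service 227 + fixed 22 = 249
{D1, D2, D3, D4, D5, D6}: P→D4 6·24=144, Q→D1 2·4=8, R→D5 4·15=60, S→D4 3·5=15. Service 227; fixed 45; total 272.
No other subset beats 242.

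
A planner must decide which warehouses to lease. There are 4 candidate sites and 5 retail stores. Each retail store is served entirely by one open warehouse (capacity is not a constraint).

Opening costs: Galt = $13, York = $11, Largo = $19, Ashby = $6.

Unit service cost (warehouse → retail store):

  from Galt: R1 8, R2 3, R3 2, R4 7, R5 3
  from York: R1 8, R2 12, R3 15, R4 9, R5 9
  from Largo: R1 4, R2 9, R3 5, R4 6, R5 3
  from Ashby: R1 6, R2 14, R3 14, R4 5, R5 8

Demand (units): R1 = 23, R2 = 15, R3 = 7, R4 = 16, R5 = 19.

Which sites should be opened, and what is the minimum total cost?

For any fixed open set, each retail store goes to its cheapest open site; total = fixed + service.
{Galt, Largo, Ashby}: R1→Largo 4·23=92, R2→Galt 3·15=45, R3→Galt 2·7=14, R4→Ashby 5·16=80, R5→Galt 3·19=57. Service 288; fixed 38; total 326.
{Galt, Largo}: R1→Largo 4·23=92, R2→Galt 3·15=45, R3→Galt 2·7=14, R4→Largo 6·16=96, R5→Galt 3·19=57. Service 304; fixed 32; total 336.
{Galt, York, Largo, Ashby}: service 288 + fixed 49 = 337
{Ashby}: service 678 + fixed 6 = 684
(All 15 nonempty subsets were checked; Galt, Largo and Ashby is lowest.)

Open Galt, Largo and Ashby; minimum total cost 326.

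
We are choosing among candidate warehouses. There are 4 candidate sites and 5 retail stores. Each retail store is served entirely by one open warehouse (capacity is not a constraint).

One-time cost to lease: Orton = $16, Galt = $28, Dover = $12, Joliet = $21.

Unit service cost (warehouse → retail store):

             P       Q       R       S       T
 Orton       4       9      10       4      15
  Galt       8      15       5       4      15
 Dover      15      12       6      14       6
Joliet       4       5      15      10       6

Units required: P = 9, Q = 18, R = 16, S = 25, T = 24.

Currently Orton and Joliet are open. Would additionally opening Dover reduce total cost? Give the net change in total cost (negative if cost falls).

Current service cost with {Orton, Joliet}: 530.
Adding Dover: each retail store re-picks its cheapest; new service cost 466, saving 64.
Extra fixed cost: 12. Net change = 12 − 64 = -52.
(Totals: 567 → 515.)

Yes — net change −52 (cost falls by 52).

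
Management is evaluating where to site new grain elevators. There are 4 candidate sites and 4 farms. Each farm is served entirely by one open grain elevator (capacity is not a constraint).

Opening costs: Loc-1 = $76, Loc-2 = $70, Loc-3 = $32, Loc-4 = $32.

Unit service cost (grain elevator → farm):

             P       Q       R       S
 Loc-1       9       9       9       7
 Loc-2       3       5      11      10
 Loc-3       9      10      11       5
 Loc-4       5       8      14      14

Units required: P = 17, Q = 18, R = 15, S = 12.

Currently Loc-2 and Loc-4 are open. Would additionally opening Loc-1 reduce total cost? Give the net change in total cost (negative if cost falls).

Current service cost with {Loc-2, Loc-4}: 426.
Adding Loc-1: each farm re-picks its cheapest; new service cost 360, saving 66.
Extra fixed cost: 76. Net change = 76 − 66 = 10.
(Totals: 528 → 538.)

No — net change +10 (cost rises by 10).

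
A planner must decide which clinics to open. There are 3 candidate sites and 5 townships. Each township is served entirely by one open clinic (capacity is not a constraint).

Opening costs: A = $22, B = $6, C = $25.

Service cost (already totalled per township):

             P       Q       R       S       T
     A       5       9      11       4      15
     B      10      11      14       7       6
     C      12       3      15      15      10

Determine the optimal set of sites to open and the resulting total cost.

For any fixed open set, each township goes to its cheapest open site; total = fixed + service.
{B}: P→B 10, Q→B 11, R→B 14, S→B 7, T→B 6. Service 48; fixed 6; total 54.
{A, B}: service 35 + fixed 28 = 63
{A}: P→A 5, Q→A 9, R→A 11, S→A 4, T→A 15. Service 44; fixed 22; total 66.
{A, B, C}: P→A 5, Q→C 3, R→A 11, S→A 4, T→B 6. Service 29; fixed 53; total 82.
No other subset beats 54.

Open B only; minimum total cost 54.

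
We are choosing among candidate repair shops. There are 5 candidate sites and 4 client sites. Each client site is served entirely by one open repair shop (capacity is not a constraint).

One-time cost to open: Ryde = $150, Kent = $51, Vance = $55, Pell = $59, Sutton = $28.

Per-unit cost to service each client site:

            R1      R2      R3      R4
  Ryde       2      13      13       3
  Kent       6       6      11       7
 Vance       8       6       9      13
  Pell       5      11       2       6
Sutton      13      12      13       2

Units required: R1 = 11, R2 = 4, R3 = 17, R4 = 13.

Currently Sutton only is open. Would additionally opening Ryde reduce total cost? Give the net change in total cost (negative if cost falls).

Current service cost with {Sutton}: 438.
Adding Ryde: each client site re-picks its cheapest; new service cost 317, saving 121.
Extra fixed cost: 150. Net change = 150 − 121 = 29.
(Totals: 466 → 495.)

No — net change +29 (cost rises by 29).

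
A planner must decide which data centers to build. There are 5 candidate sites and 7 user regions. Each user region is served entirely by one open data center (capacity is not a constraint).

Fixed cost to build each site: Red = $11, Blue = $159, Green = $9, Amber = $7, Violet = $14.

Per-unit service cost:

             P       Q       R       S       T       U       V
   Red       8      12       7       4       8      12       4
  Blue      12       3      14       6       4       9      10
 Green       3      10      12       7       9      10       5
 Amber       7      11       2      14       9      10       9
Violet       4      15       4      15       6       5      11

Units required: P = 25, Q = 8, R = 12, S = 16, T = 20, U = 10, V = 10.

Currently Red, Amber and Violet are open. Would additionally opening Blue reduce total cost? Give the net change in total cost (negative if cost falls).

No — net change +55 (cost rises by 55).

Current service cost with {Red, Amber, Violet}: 486.
Adding Blue: each user region re-picks its cheapest; new service cost 382, saving 104.
Extra fixed cost: 159. Net change = 159 − 104 = 55.
(Totals: 518 → 573.)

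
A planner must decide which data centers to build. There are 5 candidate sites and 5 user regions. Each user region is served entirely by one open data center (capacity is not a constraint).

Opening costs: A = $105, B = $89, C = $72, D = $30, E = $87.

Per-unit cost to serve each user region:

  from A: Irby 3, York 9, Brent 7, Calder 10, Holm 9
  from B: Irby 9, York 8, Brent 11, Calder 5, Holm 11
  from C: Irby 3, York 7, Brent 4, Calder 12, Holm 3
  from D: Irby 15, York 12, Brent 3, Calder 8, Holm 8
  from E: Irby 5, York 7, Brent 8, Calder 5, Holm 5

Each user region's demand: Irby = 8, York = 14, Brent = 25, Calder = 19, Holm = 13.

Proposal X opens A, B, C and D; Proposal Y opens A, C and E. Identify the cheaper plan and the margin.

Proposal Y is cheaper by 7.

Proposal X: {A, B, C, D}: Irby→A 3·8=24, York→C 7·14=98, Brent→D 3·25=75, Calder→B 5·19=95, Holm→C 3·13=39. Service 331; fixed 296; total 627.
Proposal Y: {A, C, E}: Irby→A 3·8=24, York→C 7·14=98, Brent→C 4·25=100, Calder→E 5·19=95, Holm→C 3·13=39. Service 356; fixed 264; total 620.
Difference: |627 − 620| = 7.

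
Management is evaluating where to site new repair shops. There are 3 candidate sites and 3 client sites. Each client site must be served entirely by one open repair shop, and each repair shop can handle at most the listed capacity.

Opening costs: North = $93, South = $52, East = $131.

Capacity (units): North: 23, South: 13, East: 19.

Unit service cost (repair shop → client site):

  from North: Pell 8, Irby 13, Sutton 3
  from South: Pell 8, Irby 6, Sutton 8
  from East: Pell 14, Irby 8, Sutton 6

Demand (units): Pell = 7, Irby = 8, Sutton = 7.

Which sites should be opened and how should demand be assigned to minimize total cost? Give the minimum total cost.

Open {North, South}: Pell→North 8·7=56, Irby→South 6·8=48, Sutton→North 3·7=21.
Loads: North carries 14/23, South carries 8/13. Service 125; fixed 145; total 270.
Next best feasible plan costs 274.

Minimum total cost: 270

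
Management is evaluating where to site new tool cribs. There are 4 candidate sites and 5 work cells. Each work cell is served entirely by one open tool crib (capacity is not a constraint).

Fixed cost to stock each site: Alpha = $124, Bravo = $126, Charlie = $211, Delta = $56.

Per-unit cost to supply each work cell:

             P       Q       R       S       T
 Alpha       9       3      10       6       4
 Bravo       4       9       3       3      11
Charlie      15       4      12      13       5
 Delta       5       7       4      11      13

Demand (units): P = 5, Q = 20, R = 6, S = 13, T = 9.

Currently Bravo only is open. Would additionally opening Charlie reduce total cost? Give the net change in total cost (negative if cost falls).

Current service cost with {Bravo}: 356.
Adding Charlie: each work cell re-picks its cheapest; new service cost 202, saving 154.
Extra fixed cost: 211. Net change = 211 − 154 = 57.
(Totals: 482 → 539.)

No — net change +57 (cost rises by 57).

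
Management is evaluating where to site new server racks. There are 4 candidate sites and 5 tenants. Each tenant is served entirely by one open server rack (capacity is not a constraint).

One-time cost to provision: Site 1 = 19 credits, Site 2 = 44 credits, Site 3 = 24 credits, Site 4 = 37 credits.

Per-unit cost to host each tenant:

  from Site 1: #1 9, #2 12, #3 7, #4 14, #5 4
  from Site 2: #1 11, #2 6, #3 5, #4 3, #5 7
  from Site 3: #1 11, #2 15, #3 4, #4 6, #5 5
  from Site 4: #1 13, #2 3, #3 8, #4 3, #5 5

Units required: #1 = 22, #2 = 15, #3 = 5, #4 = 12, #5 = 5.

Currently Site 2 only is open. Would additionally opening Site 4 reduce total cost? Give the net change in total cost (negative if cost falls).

Current service cost with {Site 2}: 428.
Adding Site 4: each tenant re-picks its cheapest; new service cost 373, saving 55.
Extra fixed cost: 37. Net change = 37 − 55 = -18.
(Totals: 472 → 454.)

Yes — net change −18 (cost falls by 18).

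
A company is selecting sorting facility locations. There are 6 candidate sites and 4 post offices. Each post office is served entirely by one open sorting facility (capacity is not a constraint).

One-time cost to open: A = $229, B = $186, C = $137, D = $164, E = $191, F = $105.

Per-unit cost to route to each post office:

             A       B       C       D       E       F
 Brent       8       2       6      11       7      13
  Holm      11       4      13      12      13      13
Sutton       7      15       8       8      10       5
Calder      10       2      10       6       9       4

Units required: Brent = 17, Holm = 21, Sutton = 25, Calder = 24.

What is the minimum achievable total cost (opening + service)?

For any fixed open set, each post office goes to its cheapest open site; total = fixed + service.
{B, F}: Brent→B 2·17=34, Holm→B 4·21=84, Sutton→F 5·25=125, Calder→B 2·24=48. Service 291; fixed 291; total 582.
{B, C}: service 366 + fixed 323 = 689
{B, D}: Brent→B 2·17=34, Holm→B 4·21=84, Sutton→D 8·25=200, Calder→B 2·24=48. Service 366; fixed 350; total 716.
{A, B, C, D, E, F}: service 291 + fixed 1012 = 1303
No other subset beats 582.

Minimum total cost: 582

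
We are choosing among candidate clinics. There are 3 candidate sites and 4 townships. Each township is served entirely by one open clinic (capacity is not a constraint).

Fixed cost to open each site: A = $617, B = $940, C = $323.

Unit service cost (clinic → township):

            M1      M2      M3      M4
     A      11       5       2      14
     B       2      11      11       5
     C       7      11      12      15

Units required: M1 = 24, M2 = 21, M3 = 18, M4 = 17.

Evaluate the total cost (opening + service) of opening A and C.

Each township is assigned to its cheapest site among the open ones.
{A, C}: M1→C 7·24=168, M2→A 5·21=105, M3→A 2·18=36, M4→A 14·17=238. Service 547; fixed 940; total 1487.

Total cost: 1487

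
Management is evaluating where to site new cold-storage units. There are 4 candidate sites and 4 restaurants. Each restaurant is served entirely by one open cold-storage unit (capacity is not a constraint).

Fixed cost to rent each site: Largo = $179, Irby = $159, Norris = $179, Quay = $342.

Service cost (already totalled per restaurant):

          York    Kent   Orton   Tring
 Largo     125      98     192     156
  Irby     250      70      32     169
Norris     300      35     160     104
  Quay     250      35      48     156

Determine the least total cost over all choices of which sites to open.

Minimum total cost: 680

For any fixed open set, each restaurant goes to its cheapest open site; total = fixed + service.
{Irby}: York→Irby 250, Kent→Irby 70, Orton→Irby 32, Tring→Irby 169. Service 521; fixed 159; total 680.
{Largo, Irby}: service 383 + fixed 338 = 721
{Largo}: service 571 + fixed 179 = 750
{Largo, Irby, Norris, Quay}: York→Largo 125, Kent→Norris 35, Orton→Irby 32, Tring→Norris 104. Service 296; fixed 859; total 1155.
(All 15 nonempty subsets were checked; Irby only is lowest.)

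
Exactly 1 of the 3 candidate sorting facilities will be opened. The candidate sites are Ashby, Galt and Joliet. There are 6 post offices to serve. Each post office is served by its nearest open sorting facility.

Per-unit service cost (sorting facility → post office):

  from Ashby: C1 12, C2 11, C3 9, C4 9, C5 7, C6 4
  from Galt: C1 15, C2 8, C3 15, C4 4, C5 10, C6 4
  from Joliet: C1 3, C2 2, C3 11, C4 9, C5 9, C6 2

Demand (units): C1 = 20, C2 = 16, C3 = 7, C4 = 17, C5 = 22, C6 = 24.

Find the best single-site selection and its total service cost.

Choose Joliet only; total service cost 568.

With exactly 1 open, each post office uses its cheapest among the chosen.
{Joliet}: C1→Joliet 3·20=60, C2→Joliet 2·16=32, C3→Joliet 11·7=77, C4→Joliet 9·17=153, C5→Joliet 9·22=198, C6→Joliet 2·24=48. Service cost 568.
{Ashby}: service cost 882
{Galt}: service cost 917
Among all 3 size-1 choices, {Joliet} is lowest.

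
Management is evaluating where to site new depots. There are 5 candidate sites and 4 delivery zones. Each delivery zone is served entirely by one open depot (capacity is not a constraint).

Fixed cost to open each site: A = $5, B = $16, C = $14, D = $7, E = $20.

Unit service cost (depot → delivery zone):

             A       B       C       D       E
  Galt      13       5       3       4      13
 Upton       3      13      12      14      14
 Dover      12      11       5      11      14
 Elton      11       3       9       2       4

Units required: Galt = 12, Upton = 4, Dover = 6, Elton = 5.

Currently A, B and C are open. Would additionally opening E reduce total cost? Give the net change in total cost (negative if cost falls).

No — net change +20 (cost rises by 20).

Current service cost with {A, B, C}: 93.
Adding E: each delivery zone re-picks its cheapest; new service cost 93, saving 0.
Extra fixed cost: 20. Net change = 20 − 0 = 20.
(Totals: 128 → 148.)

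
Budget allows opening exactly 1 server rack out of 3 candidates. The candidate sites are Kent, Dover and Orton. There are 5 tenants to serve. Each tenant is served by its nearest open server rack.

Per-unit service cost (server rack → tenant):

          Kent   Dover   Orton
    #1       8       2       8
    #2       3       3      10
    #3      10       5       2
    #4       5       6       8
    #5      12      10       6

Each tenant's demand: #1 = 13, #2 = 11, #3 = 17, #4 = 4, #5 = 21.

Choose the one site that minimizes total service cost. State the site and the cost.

With exactly 1 open, each tenant uses its cheapest among the chosen.
{Dover}: #1→Dover 2·13=26, #2→Dover 3·11=33, #3→Dover 5·17=85, #4→Dover 6·4=24, #5→Dover 10·21=210. Service cost 378.
{Orton}: service cost 406
{Kent}: service cost 579
Among all 3 size-1 choices, {Dover} is lowest.

Choose Dover only; total service cost 378.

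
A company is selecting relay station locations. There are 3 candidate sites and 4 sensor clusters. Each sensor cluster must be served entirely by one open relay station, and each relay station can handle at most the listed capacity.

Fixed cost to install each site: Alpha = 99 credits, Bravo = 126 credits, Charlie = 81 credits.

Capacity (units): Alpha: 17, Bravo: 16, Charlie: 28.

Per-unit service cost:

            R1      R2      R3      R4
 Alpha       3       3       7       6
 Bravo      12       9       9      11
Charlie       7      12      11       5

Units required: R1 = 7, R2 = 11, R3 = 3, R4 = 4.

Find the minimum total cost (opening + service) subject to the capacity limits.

Open {Alpha, Charlie}: R1→Charlie 7·7=49, R2→Alpha 3·11=33, R3→Alpha 7·3=21, R4→Charlie 5·4=20.
Loads: Alpha carries 14/17, Charlie carries 11/28. Service 123; fixed 180; total 303.
Next best feasible plan costs 315.

Minimum total cost: 303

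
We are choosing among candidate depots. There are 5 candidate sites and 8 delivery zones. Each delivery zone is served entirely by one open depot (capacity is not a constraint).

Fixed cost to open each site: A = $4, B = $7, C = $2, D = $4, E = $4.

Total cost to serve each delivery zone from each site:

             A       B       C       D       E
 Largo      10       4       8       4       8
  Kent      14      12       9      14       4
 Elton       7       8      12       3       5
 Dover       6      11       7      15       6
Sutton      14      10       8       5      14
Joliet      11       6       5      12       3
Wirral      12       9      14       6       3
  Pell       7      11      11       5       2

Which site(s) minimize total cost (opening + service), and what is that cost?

For any fixed open set, each delivery zone goes to its cheapest open site; total = fixed + service.
{D, E}: Largo→D 4, Kent→E 4, Elton→D 3, Dover→E 6, Sutton→D 5, Joliet→E 3, Wirral→E 3, Pell→E 2. Service 30; fixed 8; total 38.
{C, D, E}: service 30 + fixed 10 = 40
{A, D, E}: service 30 + fixed 12 = 42
{A, B, C, D, E}: service 30 + fixed 21 = 51
No other subset beats 38.

Open D and E; minimum total cost 38.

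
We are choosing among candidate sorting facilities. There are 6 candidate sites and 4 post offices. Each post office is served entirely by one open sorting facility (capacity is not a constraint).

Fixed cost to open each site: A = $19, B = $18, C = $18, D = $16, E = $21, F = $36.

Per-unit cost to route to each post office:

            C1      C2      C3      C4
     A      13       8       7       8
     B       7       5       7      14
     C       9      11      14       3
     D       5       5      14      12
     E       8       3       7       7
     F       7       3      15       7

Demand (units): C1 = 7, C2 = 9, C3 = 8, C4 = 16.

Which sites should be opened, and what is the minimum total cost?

Open C, D and E; minimum total cost 221.

For any fixed open set, each post office goes to its cheapest open site; total = fixed + service.
{C, D, E}: C1→D 5·7=35, C2→E 3·9=27, C3→E 7·8=56, C4→C 3·16=48. Service 166; fixed 55; total 221.
{C, E}: service 187 + fixed 39 = 226
{B, C}: service 198 + fixed 36 = 234
{A, B, C, D, E, F}: service 166 + fixed 128 = 294
No other subset beats 221.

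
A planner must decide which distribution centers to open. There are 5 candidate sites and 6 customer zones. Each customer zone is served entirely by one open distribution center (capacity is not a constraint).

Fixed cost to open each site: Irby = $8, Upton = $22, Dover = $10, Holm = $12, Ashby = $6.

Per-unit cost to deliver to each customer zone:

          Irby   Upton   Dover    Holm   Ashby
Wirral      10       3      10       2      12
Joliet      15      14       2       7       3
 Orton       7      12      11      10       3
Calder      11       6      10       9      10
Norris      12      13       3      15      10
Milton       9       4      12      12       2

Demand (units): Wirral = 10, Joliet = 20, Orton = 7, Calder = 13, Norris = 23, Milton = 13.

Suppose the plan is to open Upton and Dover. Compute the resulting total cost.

Total cost: 378

Each customer zone is assigned to its cheapest site among the open ones.
{Upton, Dover}: Wirral→Upton 3·10=30, Joliet→Dover 2·20=40, Orton→Dover 11·7=77, Calder→Upton 6·13=78, Norris→Dover 3·23=69, Milton→Upton 4·13=52. Service 346; fixed 32; total 378.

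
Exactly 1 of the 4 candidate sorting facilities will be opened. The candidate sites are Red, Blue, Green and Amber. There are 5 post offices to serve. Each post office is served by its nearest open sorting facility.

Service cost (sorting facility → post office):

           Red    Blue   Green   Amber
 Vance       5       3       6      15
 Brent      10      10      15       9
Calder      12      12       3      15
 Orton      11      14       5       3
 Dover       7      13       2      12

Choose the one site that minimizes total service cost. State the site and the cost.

Choose Green only; total service cost 31.

With exactly 1 open, each post office uses its cheapest among the chosen.
{Green}: Vance→Green 6, Brent→Green 15, Calder→Green 3, Orton→Green 5, Dover→Green 2. Service cost 31.
{Red}: service cost 45
{Blue}: service cost 52
Among all 4 size-1 choices, {Green} is lowest.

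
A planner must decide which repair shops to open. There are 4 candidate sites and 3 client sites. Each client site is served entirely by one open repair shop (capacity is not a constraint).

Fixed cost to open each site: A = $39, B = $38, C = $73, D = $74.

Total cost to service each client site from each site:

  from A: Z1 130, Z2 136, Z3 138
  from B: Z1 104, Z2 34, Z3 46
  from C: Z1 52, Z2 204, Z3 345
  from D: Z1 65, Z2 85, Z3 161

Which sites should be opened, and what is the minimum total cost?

For any fixed open set, each client site goes to its cheapest open site; total = fixed + service.
{B}: Z1→B 104, Z2→B 34, Z3→B 46. Service 184; fixed 38; total 222.
{B, C}: service 132 + fixed 111 = 243
{B, D}: service 145 + fixed 112 = 257
{A, B, C, D}: service 132 + fixed 224 = 356
(All 15 nonempty subsets were checked; B only is lowest.)

Open B only; minimum total cost 222.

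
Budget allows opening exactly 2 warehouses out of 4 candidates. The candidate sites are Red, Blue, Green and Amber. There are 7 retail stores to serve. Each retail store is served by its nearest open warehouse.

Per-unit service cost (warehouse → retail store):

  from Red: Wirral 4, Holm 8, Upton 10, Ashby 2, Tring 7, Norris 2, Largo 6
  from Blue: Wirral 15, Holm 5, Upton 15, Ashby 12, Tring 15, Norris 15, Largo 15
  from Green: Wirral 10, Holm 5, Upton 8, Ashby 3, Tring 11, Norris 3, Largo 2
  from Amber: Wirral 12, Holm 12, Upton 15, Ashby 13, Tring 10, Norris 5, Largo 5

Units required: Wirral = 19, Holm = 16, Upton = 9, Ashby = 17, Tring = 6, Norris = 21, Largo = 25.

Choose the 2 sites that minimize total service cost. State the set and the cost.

With exactly 2 open, each retail store uses its cheapest among the chosen.
{Red, Green}: Wirral→Red 4·19=76, Holm→Green 5·16=80, Upton→Green 8·9=72, Ashby→Red 2·17=34, Tring→Red 7·6=42, Norris→Red 2·21=42, Largo→Green 2·25=50. Service cost 396.
{Red, Blue}: service cost 514
{Red, Amber}: service cost 537
Among all 6 size-2 choices, {Red, Green} is lowest.

Choose Red and Green; total service cost 396.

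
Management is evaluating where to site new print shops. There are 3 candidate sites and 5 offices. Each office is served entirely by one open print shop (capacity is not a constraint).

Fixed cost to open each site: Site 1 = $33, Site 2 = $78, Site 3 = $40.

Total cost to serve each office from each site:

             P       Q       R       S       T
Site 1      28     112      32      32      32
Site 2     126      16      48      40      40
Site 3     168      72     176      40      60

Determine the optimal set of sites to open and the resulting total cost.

Open Site 1 and Site 2; minimum total cost 251.

For any fixed open set, each office goes to its cheapest open site; total = fixed + service.
{Site 1, Site 2}: P→Site 1 28, Q→Site 2 16, R→Site 1 32, S→Site 1 32, T→Site 1 32. Service 140; fixed 111; total 251.
{Site 1}: P→Site 1 28, Q→Site 1 112, R→Site 1 32, S→Site 1 32, T→Site 1 32. Service 236; fixed 33; total 269.
{Site 1, Site 3}: service 196 + fixed 73 = 269
{Site 1, Site 2, Site 3}: P→Site 1 28, Q→Site 2 16, R→Site 1 32, S→Site 1 32, T→Site 1 32. Service 140; fixed 151; total 291.
No other subset beats 251.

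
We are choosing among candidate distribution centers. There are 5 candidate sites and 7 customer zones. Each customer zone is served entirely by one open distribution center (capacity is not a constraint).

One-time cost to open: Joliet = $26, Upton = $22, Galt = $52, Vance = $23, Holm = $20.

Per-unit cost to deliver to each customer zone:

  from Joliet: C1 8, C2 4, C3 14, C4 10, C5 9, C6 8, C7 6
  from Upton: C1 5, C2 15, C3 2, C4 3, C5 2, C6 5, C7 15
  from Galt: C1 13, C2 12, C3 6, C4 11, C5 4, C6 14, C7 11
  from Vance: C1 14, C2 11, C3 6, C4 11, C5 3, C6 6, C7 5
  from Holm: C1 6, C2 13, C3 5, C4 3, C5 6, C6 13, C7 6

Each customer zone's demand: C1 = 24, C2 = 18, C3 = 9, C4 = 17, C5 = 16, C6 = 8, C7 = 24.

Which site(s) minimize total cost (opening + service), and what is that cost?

Open Joliet, Upton and Vance; minimum total cost 524.

For any fixed open set, each customer zone goes to its cheapest open site; total = fixed + service.
{Joliet, Upton, Vance}: C1→Upton 5·24=120, C2→Joliet 4·18=72, C3→Upton 2·9=18, C4→Upton 3·17=51, C5→Upton 2·16=32, C6→Upton 5·8=40, C7→Vance 5·24=120. Service 453; fixed 71; total 524.
{Joliet, Upton}: service 477 + fixed 48 = 525
{Joliet, Upton, Vance, Holm}: service 453 + fixed 91 = 544
{Joliet, Upton, Galt, Vance, Holm}: service 453 + fixed 143 = 596
No other subset beats 524.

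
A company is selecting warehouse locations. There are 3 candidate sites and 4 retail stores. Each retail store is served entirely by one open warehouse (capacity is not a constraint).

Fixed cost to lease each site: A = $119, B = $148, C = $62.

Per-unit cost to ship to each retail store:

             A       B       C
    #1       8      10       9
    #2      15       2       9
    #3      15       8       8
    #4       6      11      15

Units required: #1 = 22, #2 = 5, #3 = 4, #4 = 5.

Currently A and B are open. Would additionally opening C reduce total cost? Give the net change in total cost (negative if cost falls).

No — net change +62 (cost rises by 62).

Current service cost with {A, B}: 248.
Adding C: each retail store re-picks its cheapest; new service cost 248, saving 0.
Extra fixed cost: 62. Net change = 62 − 0 = 62.
(Totals: 515 → 577.)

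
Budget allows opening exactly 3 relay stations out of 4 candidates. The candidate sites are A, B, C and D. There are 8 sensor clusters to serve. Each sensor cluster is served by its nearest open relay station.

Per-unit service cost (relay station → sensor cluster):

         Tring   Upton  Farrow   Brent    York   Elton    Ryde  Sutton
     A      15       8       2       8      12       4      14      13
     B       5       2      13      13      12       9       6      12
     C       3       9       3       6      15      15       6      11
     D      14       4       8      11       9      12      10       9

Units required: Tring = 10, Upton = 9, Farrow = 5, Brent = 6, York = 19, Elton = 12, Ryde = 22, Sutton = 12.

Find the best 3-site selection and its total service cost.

Choose A, C and D; total service cost 571.

With exactly 3 open, each sensor cluster uses its cheapest among the chosen.
{A, C, D}: Tring→C 3·10=30, Upton→D 4·9=36, Farrow→A 2·5=10, Brent→C 6·6=36, York→D 9·19=171, Elton→A 4·12=48, Ryde→C 6·22=132, Sutton→D 9·12=108. Service cost 571.
{A, B, D}: service cost 585
{B, C, D}: service cost 618
Among all 4 size-3 choices, {A, C, D} is lowest.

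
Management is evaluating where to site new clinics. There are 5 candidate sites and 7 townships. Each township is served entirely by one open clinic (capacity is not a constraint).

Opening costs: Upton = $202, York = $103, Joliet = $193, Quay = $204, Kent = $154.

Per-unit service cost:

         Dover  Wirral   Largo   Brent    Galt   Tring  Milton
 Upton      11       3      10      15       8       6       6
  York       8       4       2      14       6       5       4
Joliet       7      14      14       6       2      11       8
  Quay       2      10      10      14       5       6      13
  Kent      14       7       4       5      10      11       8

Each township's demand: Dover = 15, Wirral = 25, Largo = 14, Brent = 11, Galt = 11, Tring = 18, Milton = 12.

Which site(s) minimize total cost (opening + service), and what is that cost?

Open York only; minimum total cost 709.

For any fixed open set, each township goes to its cheapest open site; total = fixed + service.
{York}: Dover→York 8·15=120, Wirral→York 4·25=100, Largo→York 2·14=28, Brent→York 14·11=154, Galt→York 6·11=66, Tring→York 5·18=90, Milton→York 4·12=48. Service 606; fixed 103; total 709.
{York, Joliet}: Dover→Joliet 7·15=105, Wirral→York 4·25=100, Largo→York 2·14=28, Brent→Joliet 6·11=66, Galt→Joliet 2·11=22, Tring→York 5·18=90, Milton→York 4·12=48. Service 459; fixed 296; total 755.
{York, Kent}: service 507 + fixed 257 = 764
{Upton, York, Joliet, Quay, Kent}: Dover→Quay 2·15=30, Wirral→Upton 3·25=75, Largo→York 2·14=28, Brent→Kent 5·11=55, Galt→Joliet 2·11=22, Tring→York 5·18=90, Milton→York 4·12=48. Service 348; fixed 856; total 1204.
No other subset beats 709.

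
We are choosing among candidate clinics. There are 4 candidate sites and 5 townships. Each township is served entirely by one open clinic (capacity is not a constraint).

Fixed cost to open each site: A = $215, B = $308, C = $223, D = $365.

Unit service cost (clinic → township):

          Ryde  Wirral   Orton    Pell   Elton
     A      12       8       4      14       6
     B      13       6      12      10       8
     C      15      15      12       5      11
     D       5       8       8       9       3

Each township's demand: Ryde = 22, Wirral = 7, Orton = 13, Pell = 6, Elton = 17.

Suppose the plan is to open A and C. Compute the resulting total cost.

Each township is assigned to its cheapest site among the open ones.
{A, C}: Ryde→A 12·22=264, Wirral→A 8·7=56, Orton→A 4·13=52, Pell→C 5·6=30, Elton→A 6·17=102. Service 504; fixed 438; total 942.

Total cost: 942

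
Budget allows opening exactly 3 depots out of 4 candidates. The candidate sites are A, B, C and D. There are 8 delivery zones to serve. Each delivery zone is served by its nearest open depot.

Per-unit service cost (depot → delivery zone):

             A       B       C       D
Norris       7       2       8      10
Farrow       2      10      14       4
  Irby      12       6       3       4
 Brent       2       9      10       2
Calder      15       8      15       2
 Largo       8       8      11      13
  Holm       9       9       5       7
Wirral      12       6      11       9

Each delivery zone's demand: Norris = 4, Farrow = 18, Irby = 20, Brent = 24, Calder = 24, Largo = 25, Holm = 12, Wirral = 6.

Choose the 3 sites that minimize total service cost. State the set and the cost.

Choose B, C and D; total service cost 532.

With exactly 3 open, each delivery zone uses its cheapest among the chosen.
{B, C, D}: Norris→B 2·4=8, Farrow→D 4·18=72, Irby→C 3·20=60, Brent→D 2·24=48, Calder→D 2·24=48, Largo→B 8·25=200, Holm→C 5·12=60, Wirral→B 6·6=36. Service cost 532.
{A, C, D}: service cost 534
{A, B, D}: service cost 540
Among all 4 size-3 choices, {B, C, D} is lowest.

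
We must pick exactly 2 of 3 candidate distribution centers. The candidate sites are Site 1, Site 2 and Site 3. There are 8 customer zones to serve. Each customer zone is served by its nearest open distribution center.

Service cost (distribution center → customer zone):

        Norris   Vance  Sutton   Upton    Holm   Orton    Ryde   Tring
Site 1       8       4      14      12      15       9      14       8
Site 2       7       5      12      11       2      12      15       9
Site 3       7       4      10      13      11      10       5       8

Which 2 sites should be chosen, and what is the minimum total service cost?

Choose Site 2 and Site 3; total service cost 57.

With exactly 2 open, each customer zone uses its cheapest among the chosen.
{Site 2, Site 3}: Norris→Site 2 7, Vance→Site 3 4, Sutton→Site 3 10, Upton→Site 2 11, Holm→Site 2 2, Orton→Site 3 10, Ryde→Site 3 5, Tring→Site 3 8. Service cost 57.
{Site 1, Site 3}: service cost 66
{Site 1, Site 2}: service cost 67
Among all 3 size-2 choices, {Site 2, Site 3} is lowest.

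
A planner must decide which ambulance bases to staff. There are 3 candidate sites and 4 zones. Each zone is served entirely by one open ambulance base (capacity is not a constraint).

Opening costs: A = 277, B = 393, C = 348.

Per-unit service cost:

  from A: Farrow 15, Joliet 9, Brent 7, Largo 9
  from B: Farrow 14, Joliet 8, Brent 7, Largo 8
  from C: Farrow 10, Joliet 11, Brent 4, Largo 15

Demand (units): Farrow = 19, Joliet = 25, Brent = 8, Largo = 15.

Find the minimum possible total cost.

For any fixed open set, each zone goes to its cheapest open site; total = fixed + service.
{A}: Farrow→A 15·19=285, Joliet→A 9·25=225, Brent→A 7·8=56, Largo→A 9·15=135. Service 701; fixed 277; total 978.
{B}: Farrow→B 14·19=266, Joliet→B 8·25=200, Brent→B 7·8=56, Largo→B 8·15=120. Service 642; fixed 393; total 1035.
{C}: service 722 + fixed 348 = 1070
{A, B, C}: service 542 + fixed 1018 = 1560
(All 7 nonempty subsets were checked; A only is lowest.)

Minimum total cost: 978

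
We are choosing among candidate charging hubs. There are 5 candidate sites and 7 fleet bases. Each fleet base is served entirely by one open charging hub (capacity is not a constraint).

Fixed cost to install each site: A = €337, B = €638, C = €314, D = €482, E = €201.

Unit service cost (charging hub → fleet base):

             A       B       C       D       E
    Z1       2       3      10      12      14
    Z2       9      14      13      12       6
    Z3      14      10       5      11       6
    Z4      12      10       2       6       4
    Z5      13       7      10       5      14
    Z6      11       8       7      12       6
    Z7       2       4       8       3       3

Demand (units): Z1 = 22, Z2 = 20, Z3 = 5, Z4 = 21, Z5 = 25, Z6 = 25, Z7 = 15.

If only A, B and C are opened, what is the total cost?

Each fleet base is assigned to its cheapest site among the open ones.
{A, B, C}: Z1→A 2·22=44, Z2→A 9·20=180, Z3→C 5·5=25, Z4→C 2·21=42, Z5→B 7·25=175, Z6→C 7·25=175, Z7→A 2·15=30. Service 671; fixed 1289; total 1960.

Total cost: 1960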